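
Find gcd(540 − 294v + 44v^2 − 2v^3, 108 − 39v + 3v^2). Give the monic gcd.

Repeated division with remainder:
  −2v^3 + 44v^2 − 294v + 540 = (−(2/3)v + 6)(3v^2 − 39v + 108) + (12v − 108)
  3v^2 − 39v + 108 = ((1/4)v − 1)(12v − 108) + (0)
Last nonzero remainder: 12v − 108. Dividing through by 12 gives the monic gcd v − 9.

−9 + v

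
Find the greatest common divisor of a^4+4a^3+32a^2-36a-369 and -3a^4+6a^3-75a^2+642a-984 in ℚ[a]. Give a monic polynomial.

By polynomial division,
  a^4+4a^3+32a^2-36a-369 = (-1/3)(-3a^4+6a^3-75a^2+642a-984) + (6a^3+7a^2+178a-697)
  -3a^4+6a^3-75a^2+642a-984 = (-(1/2)a+19/12)(6a^3+7a^2+178a-697) + ((35/12)a^2+(35/3)a+1435/12)
  6a^3+7a^2+178a-697 = ((72/35)a-204/35)((35/12)a^2+(35/3)a+1435/12) + (0)
Last nonzero remainder: (35/12)a^2+(35/3)a+1435/12. Dividing through by 35/12 gives the monic gcd a^2+4a+41.

a^2+4a+41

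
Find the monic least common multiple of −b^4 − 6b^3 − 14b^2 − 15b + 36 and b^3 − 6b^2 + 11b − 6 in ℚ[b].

Repeated division with remainder:
  −b^4 − 6b^3 − 14b^2 − 15b + 36 = (−b − 12)(b^3 − 6b^2 + 11b − 6) + (−75b^2 + 111b − 36)
  b^3 − 6b^2 + 11b − 6 = (−(1/75)b + 113/1875)(−75b^2 + 111b − 36) + ((2394/625)b − 2394/625)
  −75b^2 + 111b − 36 = (−(15625/798)b + 1250/133)((2394/625)b − 2394/625) + (0)
Last nonzero remainder: (2394/625)b − 2394/625. Dividing through by 2394/625 gives the monic gcd b − 1.
Then lcm(f, g) = f·g / gcd(f, g); expanding and making the result monic gives the answer.

b^6 + b^5 − 10b^4 − 19b^3 − 27b^2 + 270b − 216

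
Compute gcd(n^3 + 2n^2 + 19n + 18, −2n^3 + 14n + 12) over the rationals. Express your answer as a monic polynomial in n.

n + 1

Apply the Euclidean algorithm:
  n^3 + 2n^2 + 19n + 18 = (−1/2)(−2n^3 + 14n + 12) + (2n^2 + 26n + 24)
  −2n^3 + 14n + 12 = (−n + 13)(2n^2 + 26n + 24) + (−300n − 300)
  2n^2 + 26n + 24 = (−(1/150)n − 2/25)(−300n − 300) + (0)
Last nonzero remainder: −300n − 300. Dividing through by −300 gives the monic gcd n + 1.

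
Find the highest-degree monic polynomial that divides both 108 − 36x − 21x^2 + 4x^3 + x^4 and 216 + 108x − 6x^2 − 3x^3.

6 + x

Euclidean algorithm in ℚ[x]:
  x^4 + 4x^3 − 21x^2 − 36x + 108 = (−(1/3)x − 2/3)(−3x^3 − 6x^2 + 108x + 216) + (11x^2 + 108x + 252)
  −3x^3 − 6x^2 + 108x + 216 = (−(3/11)x + 258/121)(11x^2 + 108x + 252) + (−(6480/121)x − 38880/121)
  11x^2 + 108x + 252 = (−(1331/6480)x − 847/1080)(−(6480/121)x − 38880/121) + (0)
Last nonzero remainder: −(6480/121)x − 38880/121. Dividing through by −6480/121 gives the monic gcd x + 6.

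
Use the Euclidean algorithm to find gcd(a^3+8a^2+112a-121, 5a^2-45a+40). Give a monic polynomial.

Apply the Euclidean algorithm:
  a^3+8a^2+112a-121 = ((1/5)a+17/5)(5a^2-45a+40) + (257a-257)
  5a^2-45a+40 = ((5/257)a-40/257)(257a-257) + (0)
Last nonzero remainder: 257a-257. Dividing through by 257 gives the monic gcd a-1.

a-1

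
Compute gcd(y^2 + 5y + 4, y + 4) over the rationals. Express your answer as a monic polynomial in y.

Repeated division with remainder:
  y^2 + 5y + 4 = (y + 1)(y + 4) + (0)
The last nonzero remainder y + 4 is already monic.

y + 4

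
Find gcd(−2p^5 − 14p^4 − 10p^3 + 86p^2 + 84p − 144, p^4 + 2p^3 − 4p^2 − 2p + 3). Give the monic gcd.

Repeated division with remainder:
  −2p^5 − 14p^4 − 10p^3 + 86p^2 + 84p − 144 = (−2p − 10)(p^4 + 2p^3 − 4p^2 − 2p + 3) + (2p^3 + 42p^2 + 70p − 114)
  p^4 + 2p^3 − 4p^2 − 2p + 3 = ((1/2)p − 19/2)(2p^3 + 42p^2 + 70p − 114) + (360p^2 + 720p − 1080)
  2p^3 + 42p^2 + 70p − 114 = ((1/180)p + 19/180)(360p^2 + 720p − 1080) + (0)
Last nonzero remainder: 360p^2 + 720p − 1080. Dividing through by 360 gives the monic gcd p^2 + 2p − 3.

p^2 + 2p − 3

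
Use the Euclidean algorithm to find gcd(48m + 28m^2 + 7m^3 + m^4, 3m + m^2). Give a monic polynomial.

3m + m^2

Euclidean algorithm in ℚ[m]:
  m^4 + 7m^3 + 28m^2 + 48m = (m^2 + 4m + 16)(m^2 + 3m) + (0)
The last nonzero remainder m^2 + 3m is already monic.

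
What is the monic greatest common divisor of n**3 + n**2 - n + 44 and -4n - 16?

n + 4

Repeated division with remainder:
  n**3 + n**2 - n + 44 = (-(1/4)n**2 + (3/4)n - 11/4)(-4n - 16) + (0)
Last nonzero remainder: -4n - 16. Dividing through by -4 gives the monic gcd n + 4.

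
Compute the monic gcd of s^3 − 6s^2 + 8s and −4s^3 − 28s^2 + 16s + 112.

s − 2

By polynomial division,
  s^3 − 6s^2 + 8s = (−1/4)(−4s^3 − 28s^2 + 16s + 112) + (−13s^2 + 12s + 28)
  −4s^3 − 28s^2 + 16s + 112 = ((4/13)s + 412/169)(−13s^2 + 12s + 28) + (−(3696/169)s + 7392/169)
  −13s^2 + 12s + 28 = ((2197/3696)s + 169/264)(−(3696/169)s + 7392/169) + (0)
Last nonzero remainder: −(3696/169)s + 7392/169. Dividing through by −3696/169 gives the monic gcd s − 2.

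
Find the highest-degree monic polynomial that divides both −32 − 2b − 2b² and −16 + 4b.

1

Apply the Euclidean algorithm:
  −2b² − 2b − 32 = (−(1/2)b − 5/2)(4b − 16) + (−72)
  4b − 16 = (−(1/18)b + 2/9)(−72) + (0)
The last nonzero remainder is the constant −72, so the polynomials are coprime and gcd = 1.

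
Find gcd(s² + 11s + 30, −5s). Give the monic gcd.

1

Euclidean algorithm in ℚ[s]:
  s² + 11s + 30 = (−(1/5)s − 11/5)(−5s) + (30)
  −5s = (−(1/6)s)(30) + (0)
The last nonzero remainder is the constant 30, so the polynomials are coprime and gcd = 1.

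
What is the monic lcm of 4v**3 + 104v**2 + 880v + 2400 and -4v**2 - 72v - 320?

By polynomial division,
  4v**3 + 104v**2 + 880v + 2400 = (-v - 8)(-4v**2 - 72v - 320) + (-16v - 160)
  -4v**2 - 72v - 320 = ((1/4)v + 2)(-16v - 160) + (0)
Last nonzero remainder: -16v - 160. Dividing through by -16 gives the monic gcd v + 10.
Then lcm(f, g) = f·g / gcd(f, g); expanding and making the result monic gives the answer.

v**4 + 34v**3 + 428v**2 + 2360v + 4800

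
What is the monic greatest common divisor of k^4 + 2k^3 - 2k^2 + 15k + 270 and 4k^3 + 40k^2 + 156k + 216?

Euclidean algorithm in ℚ[k]:
  k^4 + 2k^3 - 2k^2 + 15k + 270 = ((1/4)k - 2)(4k^3 + 40k^2 + 156k + 216) + (39k^2 + 273k + 702)
  4k^3 + 40k^2 + 156k + 216 = ((4/39)k + 4/13)(39k^2 + 273k + 702) + (0)
Last nonzero remainder: 39k^2 + 273k + 702. Dividing through by 39 gives the monic gcd k^2 + 7k + 18.

k^2 + 7k + 18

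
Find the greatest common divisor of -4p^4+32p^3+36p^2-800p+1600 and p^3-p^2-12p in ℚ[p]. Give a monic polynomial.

p-4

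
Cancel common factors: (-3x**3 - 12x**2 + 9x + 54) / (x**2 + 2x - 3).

(-3x**2 - 3x + 18)/(x - 1)

By polynomial division,
  -3x**3 - 12x**2 + 9x + 54 = (-3x - 6)(x**2 + 2x - 3) + (12x + 36)
  x**2 + 2x - 3 = ((1/12)x - 1/12)(12x + 36) + (0)
Last nonzero remainder: 12x + 36. Dividing through by 12 gives the monic gcd x + 3.
Cancel x + 3 from numerator and denominator to get the reduced form.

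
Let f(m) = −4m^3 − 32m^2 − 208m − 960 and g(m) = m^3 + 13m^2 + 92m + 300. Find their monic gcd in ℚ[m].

m + 6

By polynomial division,
  −4m^3 − 32m^2 − 208m − 960 = (−4)(m^3 + 13m^2 + 92m + 300) + (20m^2 + 160m + 240)
  m^3 + 13m^2 + 92m + 300 = ((1/20)m + 1/4)(20m^2 + 160m + 240) + (40m + 240)
  20m^2 + 160m + 240 = ((1/2)m + 1)(40m + 240) + (0)
Last nonzero remainder: 40m + 240. Dividing through by 40 gives the monic gcd m + 6.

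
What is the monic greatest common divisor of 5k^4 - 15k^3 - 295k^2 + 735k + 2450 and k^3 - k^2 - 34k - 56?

k^2 - 5k - 14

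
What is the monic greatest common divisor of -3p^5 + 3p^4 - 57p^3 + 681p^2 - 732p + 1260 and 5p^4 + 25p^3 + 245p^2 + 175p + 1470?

p^2 + 5p + 42

Repeated division with remainder:
  -3p^5 + 3p^4 - 57p^3 + 681p^2 - 732p + 1260 = (-(3/5)p + 18/5)(5p^4 + 25p^3 + 245p^2 + 175p + 1470) + (-96p^2 - 480p - 4032)
  5p^4 + 25p^3 + 245p^2 + 175p + 1470 = (-(5/96)p^2 - 35/96)(-96p^2 - 480p - 4032) + (0)
Last nonzero remainder: -96p^2 - 480p - 4032. Dividing through by -96 gives the monic gcd p^2 + 5p + 42.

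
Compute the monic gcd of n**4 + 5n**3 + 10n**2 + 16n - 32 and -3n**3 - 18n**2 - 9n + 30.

n - 1

By polynomial division,
  n**4 + 5n**3 + 10n**2 + 16n - 32 = (-(1/3)n + 1/3)(-3n**3 - 18n**2 - 9n + 30) + (13n**2 + 29n - 42)
  -3n**3 - 18n**2 - 9n + 30 = (-(3/13)n - 147/169)(13n**2 + 29n - 42) + ((1104/169)n - 1104/169)
  13n**2 + 29n - 42 = ((2197/1104)n + 1183/184)((1104/169)n - 1104/169) + (0)
Last nonzero remainder: (1104/169)n - 1104/169. Dividing through by 1104/169 gives the monic gcd n - 1.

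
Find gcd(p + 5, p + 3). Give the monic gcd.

Repeated division with remainder:
  p + 5 = (p + 3) + (2)
  p + 3 = ((1/2)p + 3/2)(2) + (0)
The last nonzero remainder is the constant 2, so the polynomials are coprime and gcd = 1.

1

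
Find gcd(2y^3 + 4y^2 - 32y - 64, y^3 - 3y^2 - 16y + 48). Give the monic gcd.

Repeated division with remainder:
  2y^3 + 4y^2 - 32y - 64 = (2)(y^3 - 3y^2 - 16y + 48) + (10y^2 - 160)
  y^3 - 3y^2 - 16y + 48 = ((1/10)y - 3/10)(10y^2 - 160) + (0)
Last nonzero remainder: 10y^2 - 160. Dividing through by 10 gives the monic gcd y^2 - 16.

y^2 - 16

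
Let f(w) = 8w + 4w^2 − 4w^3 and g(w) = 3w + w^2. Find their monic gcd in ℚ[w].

Apply the Euclidean algorithm:
  −4w^3 + 4w^2 + 8w = (−4w + 16)(w^2 + 3w) + (−40w)
  w^2 + 3w = (−(1/40)w − 3/40)(−40w) + (0)
Last nonzero remainder: −40w. Dividing through by −40 gives the monic gcd w.

w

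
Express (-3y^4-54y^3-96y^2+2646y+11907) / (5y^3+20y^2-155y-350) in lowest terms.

Euclidean algorithm in ℚ[y]:
  -3y^4-54y^3-96y^2+2646y+11907 = (-(3/5)y-42/5)(5y^3+20y^2-155y-350) + (-21y^2+1134y+8967)
  5y^3+20y^2-155y-350 = (-(5/21)y-290/21)(-21y^2+1134y+8967) + (17640y+123480)
  -21y^2+1134y+8967 = (-(1/840)y+61/840)(17640y+123480) + (0)
Last nonzero remainder: 17640y+123480. Dividing through by 17640 gives the monic gcd y+7.
Cancel y+7 from numerator and denominator to get the reduced form.

(-3y^3-33y^2+135y+1701)/(5y^2-15y-50)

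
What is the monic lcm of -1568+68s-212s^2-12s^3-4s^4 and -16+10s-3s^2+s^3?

By polynomial division,
  -4s^4-12s^3-212s^2+68s-1568 = (-4s-24)(s^3-3s^2+10s-16) + (-244s^2+244s-1952)
  s^3-3s^2+10s-16 = (-(1/244)s+1/122)(-244s^2+244s-1952) + (0)
Last nonzero remainder: -244s^2+244s-1952. Dividing through by -244 gives the monic gcd s^2-s+8.
Then lcm(f, g) = f·g / gcd(f, g); expanding and making the result monic gives the answer.

-784+426s-123s^2+47s^3+s^4+s^5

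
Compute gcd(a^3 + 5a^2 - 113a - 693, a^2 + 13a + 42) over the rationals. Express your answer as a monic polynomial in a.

a + 7

Euclidean algorithm in ℚ[a]:
  a^3 + 5a^2 - 113a - 693 = (a - 8)(a^2 + 13a + 42) + (-51a - 357)
  a^2 + 13a + 42 = (-(1/51)a - 2/17)(-51a - 357) + (0)
Last nonzero remainder: -51a - 357. Dividing through by -51 gives the monic gcd a + 7.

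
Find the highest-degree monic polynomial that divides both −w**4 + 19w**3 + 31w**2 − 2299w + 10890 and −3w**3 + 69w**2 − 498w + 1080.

Apply the Euclidean algorithm:
  −w**4 + 19w**3 + 31w**2 − 2299w + 10890 = ((1/3)w + 4/3)(−3w**3 + 69w**2 − 498w + 1080) + (105w**2 − 1995w + 9450)
  −3w**3 + 69w**2 − 498w + 1080 = (−(1/35)w + 4/35)(105w**2 − 1995w + 9450) + (0)
Last nonzero remainder: 105w**2 − 1995w + 9450. Dividing through by 105 gives the monic gcd w**2 − 19w + 90.

w**2 − 19w + 90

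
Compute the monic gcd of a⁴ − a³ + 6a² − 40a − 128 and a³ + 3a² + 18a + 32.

By polynomial division,
  a⁴ − a³ + 6a² − 40a − 128 = (a − 4)(a³ + 3a² + 18a + 32) + (0)
The last nonzero remainder a³ + 3a² + 18a + 32 is already monic.

a³ + 3a² + 18a + 32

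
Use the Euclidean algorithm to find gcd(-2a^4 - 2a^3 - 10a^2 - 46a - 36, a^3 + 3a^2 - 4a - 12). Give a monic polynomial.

Euclidean algorithm in ℚ[a]:
  -2a^4 - 2a^3 - 10a^2 - 46a - 36 = (-2a + 4)(a^3 + 3a^2 - 4a - 12) + (-30a^2 - 54a + 12)
  a^3 + 3a^2 - 4a - 12 = (-(1/30)a - 1/25)(-30a^2 - 54a + 12) + (-(144/25)a - 288/25)
  -30a^2 - 54a + 12 = ((125/24)a - 25/24)(-(144/25)a - 288/25) + (0)
Last nonzero remainder: -(144/25)a - 288/25. Dividing through by -144/25 gives the monic gcd a + 2.

a + 2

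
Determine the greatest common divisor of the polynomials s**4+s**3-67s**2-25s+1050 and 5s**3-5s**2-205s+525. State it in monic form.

s**2+2s-35

Repeated division with remainder:
  s**4+s**3-67s**2-25s+1050 = ((1/5)s+2/5)(5s**3-5s**2-205s+525) + (-24s**2-48s+840)
  5s**3-5s**2-205s+525 = (-(5/24)s+5/8)(-24s**2-48s+840) + (0)
Last nonzero remainder: -24s**2-48s+840. Dividing through by -24 gives the monic gcd s**2+2s-35.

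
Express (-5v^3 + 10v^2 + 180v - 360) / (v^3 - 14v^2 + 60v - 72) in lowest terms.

(-5v - 30)/(v - 6)

By polynomial division,
  -5v^3 + 10v^2 + 180v - 360 = (-5)(v^3 - 14v^2 + 60v - 72) + (-60v^2 + 480v - 720)
  v^3 - 14v^2 + 60v - 72 = (-(1/60)v + 1/10)(-60v^2 + 480v - 720) + (0)
Last nonzero remainder: -60v^2 + 480v - 720. Dividing through by -60 gives the monic gcd v^2 - 8v + 12.
Cancel v^2 - 8v + 12 from numerator and denominator to get the reduced form.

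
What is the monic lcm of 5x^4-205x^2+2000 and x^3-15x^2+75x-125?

x^6-10x^5-16x^4+410x^3-625x^2-4000x+10000

Repeated division with remainder:
  5x^4-205x^2+2000 = (5x+75)(x^3-15x^2+75x-125) + (545x^2-5000x+11375)
  x^3-15x^2+75x-125 = ((1/545)x-127/11881)(545x^2-5000x+11375) + ((8100/11881)x-40500/11881)
  545x^2-5000x+11375 = ((1295029/1620)x-1081171/324)((8100/11881)x-40500/11881) + (0)
Last nonzero remainder: (8100/11881)x-40500/11881. Dividing through by 8100/11881 gives the monic gcd x-5.
Then lcm(f, g) = f·g / gcd(f, g); expanding and making the result monic gives the answer.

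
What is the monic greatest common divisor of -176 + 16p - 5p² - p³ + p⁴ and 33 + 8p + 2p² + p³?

Euclidean algorithm in ℚ[p]:
  p⁴ - p³ - 5p² + 16p - 176 = (p - 3)(p³ + 2p² + 8p + 33) + (-7p² + 7p - 77)
  p³ + 2p² + 8p + 33 = (-(1/7)p - 3/7)(-7p² + 7p - 77) + (0)
Last nonzero remainder: -7p² + 7p - 77. Dividing through by -7 gives the monic gcd p² - p + 11.

11 - p + p²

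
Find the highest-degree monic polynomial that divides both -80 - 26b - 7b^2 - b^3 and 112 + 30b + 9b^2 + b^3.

Repeated division with remainder:
  -b^3 - 7b^2 - 26b - 80 = (-1)(b^3 + 9b^2 + 30b + 112) + (2b^2 + 4b + 32)
  b^3 + 9b^2 + 30b + 112 = ((1/2)b + 7/2)(2b^2 + 4b + 32) + (0)
Last nonzero remainder: 2b^2 + 4b + 32. Dividing through by 2 gives the monic gcd b^2 + 2b + 16.

16 + 2b + b^2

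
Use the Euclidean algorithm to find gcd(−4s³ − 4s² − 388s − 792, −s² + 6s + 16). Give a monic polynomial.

Euclidean algorithm in ℚ[s]:
  −4s³ − 4s² − 388s − 792 = (4s + 28)(−s² + 6s + 16) + (−620s − 1240)
  −s² + 6s + 16 = ((1/620)s − 2/155)(−620s − 1240) + (0)
Last nonzero remainder: −620s − 1240. Dividing through by −620 gives the monic gcd s + 2.

s + 2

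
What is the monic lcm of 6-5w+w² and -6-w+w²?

Euclidean algorithm in ℚ[w]:
  w²-5w+6 = (w²-w-6) + (-4w+12)
  w²-w-6 = (-(1/4)w-1/2)(-4w+12) + (0)
Last nonzero remainder: -4w+12. Dividing through by -4 gives the monic gcd w-3.
Then lcm(f, g) = f·g / gcd(f, g); expanding and making the result monic gives the answer.

12-4w-3w²+w³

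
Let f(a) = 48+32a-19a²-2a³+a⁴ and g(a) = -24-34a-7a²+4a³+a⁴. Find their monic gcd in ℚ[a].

-12-11a+2a²+a³

Euclidean algorithm in ℚ[a]:
  a⁴-2a³-19a²+32a+48 = (a⁴+4a³-7a²-34a-24) + (-6a³-12a²+66a+72)
  a⁴+4a³-7a²-34a-24 = (-(1/6)a-1/3)(-6a³-12a²+66a+72) + (0)
Last nonzero remainder: -6a³-12a²+66a+72. Dividing through by -6 gives the monic gcd a³+2a²-11a-12.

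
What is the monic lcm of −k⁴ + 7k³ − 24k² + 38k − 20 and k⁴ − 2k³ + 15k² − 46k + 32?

k⁶ − 6k⁵ + 33k⁴ − 126k³ + 366k² − 588k + 320

Euclidean algorithm in ℚ[k]:
  −k⁴ + 7k³ − 24k² + 38k − 20 = (−1)(k⁴ − 2k³ + 15k² − 46k + 32) + (5k³ − 9k² − 8k + 12)
  k⁴ − 2k³ + 15k² − 46k + 32 = ((1/5)k − 1/25)(5k³ − 9k² − 8k + 12) + ((406/25)k² − (1218/25)k + 812/25)
  5k³ − 9k² − 8k + 12 = ((125/406)k + 75/203)((406/25)k² − (1218/25)k + 812/25) + (0)
Last nonzero remainder: (406/25)k² − (1218/25)k + 812/25. Dividing through by 406/25 gives the monic gcd k² − 3k + 2.
Then lcm(f, g) = f·g / gcd(f, g); expanding and making the result monic gives the answer.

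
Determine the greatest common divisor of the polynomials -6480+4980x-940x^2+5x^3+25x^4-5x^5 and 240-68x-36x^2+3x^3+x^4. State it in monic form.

-12+4x+x^2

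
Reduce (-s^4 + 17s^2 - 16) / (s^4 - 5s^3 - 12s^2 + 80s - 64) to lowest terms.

By polynomial division,
  -s^4 + 17s^2 - 16 = (-1)(s^4 - 5s^3 - 12s^2 + 80s - 64) + (-5s^3 + 5s^2 + 80s - 80)
  s^4 - 5s^3 - 12s^2 + 80s - 64 = (-(1/5)s + 4/5)(-5s^3 + 5s^2 + 80s - 80) + (0)
Last nonzero remainder: -5s^3 + 5s^2 + 80s - 80. Dividing through by -5 gives the monic gcd s^3 - s^2 - 16s + 16.
Cancel s^3 - s^2 - 16s + 16 from numerator and denominator to get the reduced form.

(-s - 1)/(s - 4)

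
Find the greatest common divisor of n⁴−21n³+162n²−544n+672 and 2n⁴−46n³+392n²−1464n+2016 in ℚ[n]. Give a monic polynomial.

n³−17n²+94n−168

Apply the Euclidean algorithm:
  n⁴−21n³+162n²−544n+672 = (1/2)(2n⁴−46n³+392n²−1464n+2016) + (2n³−34n²+188n−336)
  2n⁴−46n³+392n²−1464n+2016 = (n−6)(2n³−34n²+188n−336) + (0)
Last nonzero remainder: 2n³−34n²+188n−336. Dividing through by 2 gives the monic gcd n³−17n²+94n−168.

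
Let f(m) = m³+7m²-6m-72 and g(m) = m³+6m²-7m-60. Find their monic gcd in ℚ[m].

By polynomial division,
  m³+7m²-6m-72 = (m³+6m²-7m-60) + (m²+m-12)
  m³+6m²-7m-60 = (m+5)(m²+m-12) + (0)
The last nonzero remainder m²+m-12 is already monic.

m²+m-12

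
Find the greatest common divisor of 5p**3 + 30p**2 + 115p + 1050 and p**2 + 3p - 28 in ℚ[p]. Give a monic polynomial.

p + 7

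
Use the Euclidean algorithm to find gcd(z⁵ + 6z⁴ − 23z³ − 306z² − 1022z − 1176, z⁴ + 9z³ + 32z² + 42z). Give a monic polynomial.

Euclidean algorithm in ℚ[z]:
  z⁵ + 6z⁴ − 23z³ − 306z² − 1022z − 1176 = (z − 3)(z⁴ + 9z³ + 32z² + 42z) + (−28z³ − 252z² − 896z − 1176)
  z⁴ + 9z³ + 32z² + 42z = (−(1/28)z)(−28z³ − 252z² − 896z − 1176) + (0)
Last nonzero remainder: −28z³ − 252z² − 896z − 1176. Dividing through by −28 gives the monic gcd z³ + 9z² + 32z + 42.

z³ + 9z² + 32z + 42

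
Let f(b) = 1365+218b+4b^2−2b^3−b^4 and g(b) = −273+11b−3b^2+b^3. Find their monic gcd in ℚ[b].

−273+11b−3b^2+b^3

Repeated division with remainder:
  −b^4−2b^3+4b^2+218b+1365 = (−b−5)(b^3−3b^2+11b−273) + (0)
The last nonzero remainder b^3−3b^2+11b−273 is already monic.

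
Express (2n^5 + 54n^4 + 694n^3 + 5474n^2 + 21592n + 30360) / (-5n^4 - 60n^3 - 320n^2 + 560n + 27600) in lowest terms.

(-2n^3 - 38n^2 - 206n - 330)/(5n^2 + 20n - 300)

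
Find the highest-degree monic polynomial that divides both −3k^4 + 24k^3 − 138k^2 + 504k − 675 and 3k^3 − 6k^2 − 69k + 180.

Euclidean algorithm in ℚ[k]:
  −3k^4 + 24k^3 − 138k^2 + 504k − 675 = (−k + 6)(3k^3 − 6k^2 − 69k + 180) + (−171k^2 + 1098k − 1755)
  3k^3 − 6k^2 − 69k + 180 = (−(1/57)k − 28/361)(−171k^2 + 1098k − 1755) + (−(5280/361)k + 15840/361)
  −171k^2 + 1098k − 1755 = ((20577/1760)k − 14079/352)(−(5280/361)k + 15840/361) + (0)
Last nonzero remainder: −(5280/361)k + 15840/361. Dividing through by −5280/361 gives the monic gcd k − 3.

k − 3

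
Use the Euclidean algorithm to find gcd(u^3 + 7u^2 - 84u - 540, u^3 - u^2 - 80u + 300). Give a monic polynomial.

u + 10

Apply the Euclidean algorithm:
  u^3 + 7u^2 - 84u - 540 = (u^3 - u^2 - 80u + 300) + (8u^2 - 4u - 840)
  u^3 - u^2 - 80u + 300 = ((1/8)u - 1/16)(8u^2 - 4u - 840) + ((99/4)u + 495/2)
  8u^2 - 4u - 840 = ((32/99)u - 112/33)((99/4)u + 495/2) + (0)
Last nonzero remainder: (99/4)u + 495/2. Dividing through by 99/4 gives the monic gcd u + 10.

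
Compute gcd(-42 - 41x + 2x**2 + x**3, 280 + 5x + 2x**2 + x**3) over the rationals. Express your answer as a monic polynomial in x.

Repeated division with remainder:
  x**3 + 2x**2 - 41x - 42 = (x**3 + 2x**2 + 5x + 280) + (-46x - 322)
  x**3 + 2x**2 + 5x + 280 = (-(1/46)x**2 + (5/46)x - 20/23)(-46x - 322) + (0)
Last nonzero remainder: -46x - 322. Dividing through by -46 gives the monic gcd x + 7.

7 + x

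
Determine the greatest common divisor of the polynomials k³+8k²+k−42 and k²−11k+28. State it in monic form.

1

Repeated division with remainder:
  k³+8k²+k−42 = (k+19)(k²−11k+28) + (182k−574)
  k²−11k+28 = ((1/182)k−51/1183)(182k−574) + (550/169)
  182k−574 = ((15379/275)k−48503/275)(550/169) + (0)
The last nonzero remainder is the constant 550/169, so the polynomials are coprime and gcd = 1.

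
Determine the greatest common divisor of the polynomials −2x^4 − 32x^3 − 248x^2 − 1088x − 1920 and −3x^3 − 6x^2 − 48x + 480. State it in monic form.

x^2 + 6x + 40

Euclidean algorithm in ℚ[x]:
  −2x^4 − 32x^3 − 248x^2 − 1088x − 1920 = ((2/3)x + 28/3)(−3x^3 − 6x^2 − 48x + 480) + (−160x^2 − 960x − 6400)
  −3x^3 − 6x^2 − 48x + 480 = ((3/160)x − 3/40)(−160x^2 − 960x − 6400) + (0)
Last nonzero remainder: −160x^2 − 960x − 6400. Dividing through by −160 gives the monic gcd x^2 + 6x + 40.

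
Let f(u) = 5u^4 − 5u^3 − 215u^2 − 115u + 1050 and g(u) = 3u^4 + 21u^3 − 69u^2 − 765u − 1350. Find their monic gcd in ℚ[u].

u^2 + 8u + 15

Euclidean algorithm in ℚ[u]:
  5u^4 − 5u^3 − 215u^2 − 115u + 1050 = (5/3)(3u^4 + 21u^3 − 69u^2 − 765u − 1350) + (−40u^3 − 100u^2 + 1160u + 3300)
  3u^4 + 21u^3 − 69u^2 − 765u − 1350 = (−(3/40)u − 27/80)(−40u^3 − 100u^2 + 1160u + 3300) + (−(63/4)u^2 − 126u − 945/4)
  −40u^3 − 100u^2 + 1160u + 3300 = ((160/63)u − 880/63)(−(63/4)u^2 − 126u − 945/4) + (0)
Last nonzero remainder: −(63/4)u^2 − 126u − 945/4. Dividing through by −63/4 gives the monic gcd u^2 + 8u + 15.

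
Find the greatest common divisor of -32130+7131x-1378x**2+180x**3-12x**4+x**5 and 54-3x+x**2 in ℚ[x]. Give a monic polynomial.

By polynomial division,
  x**5-12x**4+180x**3-1378x**2+7131x-32130 = (x**3-9x**2+99x-595)(x**2-3x+54) + (0)
The last nonzero remainder x**2-3x+54 is already monic.

54-3x+x**2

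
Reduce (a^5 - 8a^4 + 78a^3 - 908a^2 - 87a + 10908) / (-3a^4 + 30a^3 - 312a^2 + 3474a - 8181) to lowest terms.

(-a^2 + a + 12)/(3a - 9)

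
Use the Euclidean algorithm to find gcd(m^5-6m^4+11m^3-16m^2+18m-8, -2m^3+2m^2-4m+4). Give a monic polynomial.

Apply the Euclidean algorithm:
  m^5-6m^4+11m^3-16m^2+18m-8 = (-(1/2)m^2+(5/2)m-2)(-2m^3+2m^2-4m+4) + (0)
Last nonzero remainder: -2m^3+2m^2-4m+4. Dividing through by -2 gives the monic gcd m^3-m^2+2m-2.

m^3-m^2+2m-2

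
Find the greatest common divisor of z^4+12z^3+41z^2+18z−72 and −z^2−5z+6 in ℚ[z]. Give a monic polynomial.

z^2+5z−6

Repeated division with remainder:
  z^4+12z^3+41z^2+18z−72 = (−z^2−7z−12)(−z^2−5z+6) + (0)
Last nonzero remainder: −z^2−5z+6. Dividing through by −1 gives the monic gcd z^2+5z−6.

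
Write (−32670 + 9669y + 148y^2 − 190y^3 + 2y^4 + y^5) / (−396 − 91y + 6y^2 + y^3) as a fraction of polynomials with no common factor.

(330 − 91y + y^3)/(4 + y)

By polynomial division,
  y^5 + 2y^4 − 190y^3 + 148y^2 + 9669y − 32670 = (y^2 − 4y − 75)(y^3 + 6y^2 − 91y − 396) + (630y^2 + 1260y − 62370)
  y^3 + 6y^2 − 91y − 396 = ((1/630)y + 2/315)(630y^2 + 1260y − 62370) + (0)
Last nonzero remainder: 630y^2 + 1260y − 62370. Dividing through by 630 gives the monic gcd y^2 + 2y − 99.
Cancel y^2 + 2y − 99 from numerator and denominator to get the reduced form.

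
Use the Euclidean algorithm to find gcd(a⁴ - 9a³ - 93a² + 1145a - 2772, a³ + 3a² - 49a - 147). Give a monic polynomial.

Euclidean algorithm in ℚ[a]:
  a⁴ - 9a³ - 93a² + 1145a - 2772 = (a - 12)(a³ + 3a² - 49a - 147) + (-8a² + 704a - 4536)
  a³ + 3a² - 49a - 147 = (-(1/8)a - 91/8)(-8a² + 704a - 4536) + (7392a - 51744)
  -8a² + 704a - 4536 = (-(1/924)a + 27/308)(7392a - 51744) + (0)
Last nonzero remainder: 7392a - 51744. Dividing through by 7392 gives the monic gcd a - 7.

a - 7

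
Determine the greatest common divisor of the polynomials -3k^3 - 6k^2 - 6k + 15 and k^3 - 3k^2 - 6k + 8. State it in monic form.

Euclidean algorithm in ℚ[k]:
  -3k^3 - 6k^2 - 6k + 15 = (-3)(k^3 - 3k^2 - 6k + 8) + (-15k^2 - 24k + 39)
  k^3 - 3k^2 - 6k + 8 = (-(1/15)k + 23/75)(-15k^2 - 24k + 39) + ((99/25)k - 99/25)
  -15k^2 - 24k + 39 = (-(125/33)k - 325/33)((99/25)k - 99/25) + (0)
Last nonzero remainder: (99/25)k - 99/25. Dividing through by 99/25 gives the monic gcd k - 1.

k - 1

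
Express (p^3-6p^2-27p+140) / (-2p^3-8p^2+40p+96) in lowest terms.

(-p^2+2p+35)/(2p^2+16p+24)

Repeated division with remainder:
  p^3-6p^2-27p+140 = (-1/2)(-2p^3-8p^2+40p+96) + (-10p^2-7p+188)
  -2p^3-8p^2+40p+96 = ((1/5)p+33/50)(-10p^2-7p+188) + ((351/50)p-702/25)
  -10p^2-7p+188 = (-(500/351)p-2350/351)((351/50)p-702/25) + (0)
Last nonzero remainder: (351/50)p-702/25. Dividing through by 351/50 gives the monic gcd p-4.
Cancel p-4 from numerator and denominator to get the reduced form.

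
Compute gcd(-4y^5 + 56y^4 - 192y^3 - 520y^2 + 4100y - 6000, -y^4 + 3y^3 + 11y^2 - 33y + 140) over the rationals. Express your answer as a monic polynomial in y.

y^2 - y - 20

By polynomial division,
  -4y^5 + 56y^4 - 192y^3 - 520y^2 + 4100y - 6000 = (4y - 44)(-y^4 + 3y^3 + 11y^2 - 33y + 140) + (-104y^3 + 96y^2 + 2088y + 160)
  -y^4 + 3y^3 + 11y^2 - 33y + 140 = ((1/104)y - 27/1352)(-104y^3 + 96y^2 + 2088y + 160) + (-(1210/169)y^2 + (1210/169)y + 24200/169)
  -104y^3 + 96y^2 + 2088y + 160 = ((8788/605)y + 676/605)(-(1210/169)y^2 + (1210/169)y + 24200/169) + (0)
Last nonzero remainder: -(1210/169)y^2 + (1210/169)y + 24200/169. Dividing through by -1210/169 gives the monic gcd y^2 - y - 20.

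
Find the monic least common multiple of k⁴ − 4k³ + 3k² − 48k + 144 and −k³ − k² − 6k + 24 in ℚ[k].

k⁵ − 6k⁴ + 11k³ − 54k² + 240k − 288

Apply the Euclidean algorithm:
  k⁴ − 4k³ + 3k² − 48k + 144 = (−k + 5)(−k³ − k² − 6k + 24) + (2k² + 6k + 24)
  −k³ − k² − 6k + 24 = (−(1/2)k + 1)(2k² + 6k + 24) + (0)
Last nonzero remainder: 2k² + 6k + 24. Dividing through by 2 gives the monic gcd k² + 3k + 12.
Then lcm(f, g) = f·g / gcd(f, g); expanding and making the result monic gives the answer.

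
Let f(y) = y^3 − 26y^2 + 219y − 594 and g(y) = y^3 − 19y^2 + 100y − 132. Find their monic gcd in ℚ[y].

y^2 − 17y + 66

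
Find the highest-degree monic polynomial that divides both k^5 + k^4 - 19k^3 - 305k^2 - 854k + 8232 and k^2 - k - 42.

By polynomial division,
  k^5 + k^4 - 19k^3 - 305k^2 - 854k + 8232 = (k^3 + 2k^2 + 25k - 196)(k^2 - k - 42) + (0)
The last nonzero remainder k^2 - k - 42 is already monic.

k^2 - k - 42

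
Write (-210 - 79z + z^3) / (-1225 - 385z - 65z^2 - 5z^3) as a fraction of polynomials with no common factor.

(30 + 7z - z^2)/(175 + 30z + 5z^2)

By polynomial division,
  z^3 - 79z - 210 = (-1/5)(-5z^3 - 65z^2 - 385z - 1225) + (-13z^2 - 156z - 455)
  -5z^3 - 65z^2 - 385z - 1225 = ((5/13)z + 5/13)(-13z^2 - 156z - 455) + (-150z - 1050)
  -13z^2 - 156z - 455 = ((13/150)z + 13/30)(-150z - 1050) + (0)
Last nonzero remainder: -150z - 1050. Dividing through by -150 gives the monic gcd z + 7.
Cancel z + 7 from numerator and denominator to get the reduced form.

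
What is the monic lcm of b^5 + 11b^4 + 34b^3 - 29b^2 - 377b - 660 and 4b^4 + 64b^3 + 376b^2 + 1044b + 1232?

b^6 + 18b^5 + 111b^4 + 209b^3 - 580b^2 - 3299b - 4620

Apply the Euclidean algorithm:
  b^5 + 11b^4 + 34b^3 - 29b^2 - 377b - 660 = ((1/4)b - 5/4)(4b^4 + 64b^3 + 376b^2 + 1044b + 1232) + (20b^3 + 180b^2 + 620b + 880)
  4b^4 + 64b^3 + 376b^2 + 1044b + 1232 = ((1/5)b + 7/5)(20b^3 + 180b^2 + 620b + 880) + (0)
Last nonzero remainder: 20b^3 + 180b^2 + 620b + 880. Dividing through by 20 gives the monic gcd b^3 + 9b^2 + 31b + 44.
Then lcm(f, g) = f·g / gcd(f, g); expanding and making the result monic gives the answer.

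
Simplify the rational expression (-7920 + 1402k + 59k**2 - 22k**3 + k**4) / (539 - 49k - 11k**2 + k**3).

(720 - 62k - 11k**2 + k**3)/(-49 + k**2)

By polynomial division,
  k**4 - 22k**3 + 59k**2 + 1402k - 7920 = (k - 11)(k**3 - 11k**2 - 49k + 539) + (-13k**2 + 324k - 1991)
  k**3 - 11k**2 - 49k + 539 = (-(1/13)k - 181/169)(-13k**2 + 324k - 1991) + ((24480/169)k - 269280/169)
  -13k**2 + 324k - 1991 = (-(2197/24480)k + 30589/24480)((24480/169)k - 269280/169) + (0)
Last nonzero remainder: (24480/169)k - 269280/169. Dividing through by 24480/169 gives the monic gcd k - 11.
Cancel k - 11 from numerator and denominator to get the reduced form.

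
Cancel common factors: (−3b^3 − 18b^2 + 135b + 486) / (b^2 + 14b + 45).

(−3b^2 + 9b + 54)/(b + 5)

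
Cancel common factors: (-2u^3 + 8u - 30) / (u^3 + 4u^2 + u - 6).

Apply the Euclidean algorithm:
  -2u^3 + 8u - 30 = (-2)(u^3 + 4u^2 + u - 6) + (8u^2 + 10u - 42)
  u^3 + 4u^2 + u - 6 = ((1/8)u + 11/32)(8u^2 + 10u - 42) + ((45/16)u + 135/16)
  8u^2 + 10u - 42 = ((128/45)u - 224/45)((45/16)u + 135/16) + (0)
Last nonzero remainder: (45/16)u + 135/16. Dividing through by 45/16 gives the monic gcd u + 3.
Cancel u + 3 from numerator and denominator to get the reduced form.

(-2u^2 + 6u - 10)/(u^2 + u - 2)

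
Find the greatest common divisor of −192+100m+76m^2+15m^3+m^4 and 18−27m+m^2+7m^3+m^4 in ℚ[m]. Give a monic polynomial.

−6+5m+m^2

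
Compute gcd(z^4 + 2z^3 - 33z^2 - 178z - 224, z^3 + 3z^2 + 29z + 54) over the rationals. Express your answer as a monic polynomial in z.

z + 2

By polynomial division,
  z^4 + 2z^3 - 33z^2 - 178z - 224 = (z - 1)(z^3 + 3z^2 + 29z + 54) + (-59z^2 - 203z - 170)
  z^3 + 3z^2 + 29z + 54 = (-(1/59)z + 26/3481)(-59z^2 - 203z - 170) + ((96197/3481)z + 192394/3481)
  -59z^2 - 203z - 170 = (-(205379/96197)z - 295885/96197)((96197/3481)z + 192394/3481) + (0)
Last nonzero remainder: (96197/3481)z + 192394/3481. Dividing through by 96197/3481 gives the monic gcd z + 2.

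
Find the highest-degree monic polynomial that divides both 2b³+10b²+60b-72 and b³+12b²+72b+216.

b²+6b+36

Euclidean algorithm in ℚ[b]:
  2b³+10b²+60b-72 = (2)(b³+12b²+72b+216) + (-14b²-84b-504)
  b³+12b²+72b+216 = (-(1/14)b-3/7)(-14b²-84b-504) + (0)
Last nonzero remainder: -14b²-84b-504. Dividing through by -14 gives the monic gcd b²+6b+36.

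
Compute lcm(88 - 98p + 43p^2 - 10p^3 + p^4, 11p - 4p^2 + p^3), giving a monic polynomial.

By polynomial division,
  p^4 - 10p^3 + 43p^2 - 98p + 88 = (p - 6)(p^3 - 4p^2 + 11p) + (8p^2 - 32p + 88)
  p^3 - 4p^2 + 11p = ((1/8)p)(8p^2 - 32p + 88) + (0)
Last nonzero remainder: 8p^2 - 32p + 88. Dividing through by 8 gives the monic gcd p^2 - 4p + 11.
Then lcm(f, g) = f·g / gcd(f, g); expanding and making the result monic gives the answer.

88p - 98p^2 + 43p^3 - 10p^4 + p^5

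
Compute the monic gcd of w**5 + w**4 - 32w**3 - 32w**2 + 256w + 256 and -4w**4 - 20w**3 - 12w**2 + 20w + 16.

w**2 + 5w + 4

Apply the Euclidean algorithm:
  w**5 + w**4 - 32w**3 - 32w**2 + 256w + 256 = (-(1/4)w + 1)(-4w**4 - 20w**3 - 12w**2 + 20w + 16) + (-15w**3 - 15w**2 + 240w + 240)
  -4w**4 - 20w**3 - 12w**2 + 20w + 16 = ((4/15)w + 16/15)(-15w**3 - 15w**2 + 240w + 240) + (-60w**2 - 300w - 240)
  -15w**3 - 15w**2 + 240w + 240 = ((1/4)w - 1)(-60w**2 - 300w - 240) + (0)
Last nonzero remainder: -60w**2 - 300w - 240. Dividing through by -60 gives the monic gcd w**2 + 5w + 4.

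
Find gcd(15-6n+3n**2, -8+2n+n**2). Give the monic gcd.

By polynomial division,
  3n**2-6n+15 = (3)(n**2+2n-8) + (-12n+39)
  n**2+2n-8 = (-(1/12)n-7/16)(-12n+39) + (145/16)
  -12n+39 = (-(192/145)n+624/145)(145/16) + (0)
The last nonzero remainder is the constant 145/16, so the polynomials are coprime and gcd = 1.

1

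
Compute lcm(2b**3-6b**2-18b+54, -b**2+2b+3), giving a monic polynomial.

b**4-2b**3-12b**2+18b+27

Repeated division with remainder:
  2b**3-6b**2-18b+54 = (-2b+2)(-b**2+2b+3) + (-16b+48)
  -b**2+2b+3 = ((1/16)b+1/16)(-16b+48) + (0)
Last nonzero remainder: -16b+48. Dividing through by -16 gives the monic gcd b-3.
Then lcm(f, g) = f·g / gcd(f, g); expanding and making the result monic gives the answer.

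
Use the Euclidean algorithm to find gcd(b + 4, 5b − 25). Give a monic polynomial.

Euclidean algorithm in ℚ[b]:
  b + 4 = (1/5)(5b − 25) + (9)
  5b − 25 = ((5/9)b − 25/9)(9) + (0)
The last nonzero remainder is the constant 9, so the polynomials are coprime and gcd = 1.

1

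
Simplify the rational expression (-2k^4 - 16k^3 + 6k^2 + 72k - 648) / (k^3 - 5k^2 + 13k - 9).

(-2k^2 - 24k - 72)/(k - 1)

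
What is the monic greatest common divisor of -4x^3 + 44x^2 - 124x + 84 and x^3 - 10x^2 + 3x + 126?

x - 7

Euclidean algorithm in ℚ[x]:
  -4x^3 + 44x^2 - 124x + 84 = (-4)(x^3 - 10x^2 + 3x + 126) + (4x^2 - 112x + 588)
  x^3 - 10x^2 + 3x + 126 = ((1/4)x + 9/2)(4x^2 - 112x + 588) + (360x - 2520)
  4x^2 - 112x + 588 = ((1/90)x - 7/30)(360x - 2520) + (0)
Last nonzero remainder: 360x - 2520. Dividing through by 360 gives the monic gcd x - 7.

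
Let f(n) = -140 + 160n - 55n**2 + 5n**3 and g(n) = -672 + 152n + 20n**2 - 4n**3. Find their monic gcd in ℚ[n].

-7 + n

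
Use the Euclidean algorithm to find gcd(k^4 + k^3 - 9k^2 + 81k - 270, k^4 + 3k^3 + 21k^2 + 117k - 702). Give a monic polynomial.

Repeated division with remainder:
  k^4 + k^3 - 9k^2 + 81k - 270 = (k^4 + 3k^3 + 21k^2 + 117k - 702) + (-2k^3 - 30k^2 - 36k + 432)
  k^4 + 3k^3 + 21k^2 + 117k - 702 = (-(1/2)k + 6)(-2k^3 - 30k^2 - 36k + 432) + (183k^2 + 549k - 3294)
  -2k^3 - 30k^2 - 36k + 432 = (-(2/183)k - 8/61)(183k^2 + 549k - 3294) + (0)
Last nonzero remainder: 183k^2 + 549k - 3294. Dividing through by 183 gives the monic gcd k^2 + 3k - 18.

k^2 + 3k - 18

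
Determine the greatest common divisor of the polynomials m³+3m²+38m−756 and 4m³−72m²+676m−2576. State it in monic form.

Repeated division with remainder:
  m³+3m²+38m−756 = (1/4)(4m³−72m²+676m−2576) + (21m²−131m−112)
  4m³−72m²+676m−2576 = ((4/21)m−988/441)(21m²−131m−112) + ((178096/441)m−178096/63)
  21m²−131m−112 = ((9261/178096)m+441/11131)((178096/441)m−178096/63) + (0)
Last nonzero remainder: (178096/441)m−178096/63. Dividing through by 178096/441 gives the monic gcd m−7.

m−7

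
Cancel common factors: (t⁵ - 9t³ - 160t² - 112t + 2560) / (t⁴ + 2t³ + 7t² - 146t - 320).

(t² - 16)/(t + 2)

By polynomial division,
  t⁵ - 9t³ - 160t² - 112t + 2560 = (t - 2)(t⁴ + 2t³ + 7t² - 146t - 320) + (-12t³ - 84t + 1920)
  t⁴ + 2t³ + 7t² - 146t - 320 = (-(1/12)t - 1/6)(-12t³ - 84t + 1920) + (0)
Last nonzero remainder: -12t³ - 84t + 1920. Dividing through by -12 gives the monic gcd t³ + 7t - 160.
Cancel t³ + 7t - 160 from numerator and denominator to get the reduced form.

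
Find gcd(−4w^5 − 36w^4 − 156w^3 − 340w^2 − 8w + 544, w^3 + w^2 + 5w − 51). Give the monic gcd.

By polynomial division,
  −4w^5 − 36w^4 − 156w^3 − 340w^2 − 8w + 544 = (−4w^2 − 32w − 104)(w^3 + w^2 + 5w − 51) + (−280w^2 − 1120w − 4760)
  w^3 + w^2 + 5w − 51 = (−(1/280)w + 3/280)(−280w^2 − 1120w − 4760) + (0)
Last nonzero remainder: −280w^2 − 1120w − 4760. Dividing through by −280 gives the monic gcd w^2 + 4w + 17.

w^2 + 4w + 17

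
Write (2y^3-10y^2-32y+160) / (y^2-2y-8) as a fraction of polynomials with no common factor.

(2y^2-2y-40)/(y+2)

Apply the Euclidean algorithm:
  2y^3-10y^2-32y+160 = (2y-6)(y^2-2y-8) + (-28y+112)
  y^2-2y-8 = (-(1/28)y-1/14)(-28y+112) + (0)
Last nonzero remainder: -28y+112. Dividing through by -28 gives the monic gcd y-4.
Cancel y-4 from numerator and denominator to get the reduced form.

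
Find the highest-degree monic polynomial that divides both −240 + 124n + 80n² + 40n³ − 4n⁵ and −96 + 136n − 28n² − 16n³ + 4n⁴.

Euclidean algorithm in ℚ[n]:
  −4n⁵ + 40n³ + 80n² + 124n − 240 = (−n − 4)(4n⁴ − 16n³ − 28n² + 136n − 96) + (−52n³ + 104n² + 572n − 624)
  4n⁴ − 16n³ − 28n² + 136n − 96 = (−(1/13)n + 2/13)(−52n³ + 104n² + 572n − 624) + (0)
Last nonzero remainder: −52n³ + 104n² + 572n − 624. Dividing through by −52 gives the monic gcd n³ − 2n² − 11n + 12.

12 − 11n − 2n² + n³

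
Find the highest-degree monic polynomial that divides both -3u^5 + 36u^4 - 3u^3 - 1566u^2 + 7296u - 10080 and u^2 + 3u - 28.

Apply the Euclidean algorithm:
  -3u^5 + 36u^4 - 3u^3 - 1566u^2 + 7296u - 10080 = (-3u^3 + 45u^2 - 222u + 360)(u^2 + 3u - 28) + (0)
The last nonzero remainder u^2 + 3u - 28 is already monic.

u^2 + 3u - 28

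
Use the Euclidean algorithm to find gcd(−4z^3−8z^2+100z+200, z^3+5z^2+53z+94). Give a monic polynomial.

z+2

By polynomial division,
  −4z^3−8z^2+100z+200 = (−4)(z^3+5z^2+53z+94) + (12z^2+312z+576)
  z^3+5z^2+53z+94 = ((1/12)z−7/4)(12z^2+312z+576) + (551z+1102)
  12z^2+312z+576 = ((12/551)z+288/551)(551z+1102) + (0)
Last nonzero remainder: 551z+1102. Dividing through by 551 gives the monic gcd z+2.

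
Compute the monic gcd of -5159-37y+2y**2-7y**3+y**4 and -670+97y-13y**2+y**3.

67-3y+y**2

Euclidean algorithm in ℚ[y]:
  y**4-7y**3+2y**2-37y-5159 = (y+6)(y**3-13y**2+97y-670) + (-17y**2+51y-1139)
  y**3-13y**2+97y-670 = (-(1/17)y+10/17)(-17y**2+51y-1139) + (0)
Last nonzero remainder: -17y**2+51y-1139. Dividing through by -17 gives the monic gcd y**2-3y+67.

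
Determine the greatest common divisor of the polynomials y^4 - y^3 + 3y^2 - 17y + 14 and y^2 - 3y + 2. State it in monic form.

y^2 - 3y + 2

Euclidean algorithm in ℚ[y]:
  y^4 - y^3 + 3y^2 - 17y + 14 = (y^2 + 2y + 7)(y^2 - 3y + 2) + (0)
The last nonzero remainder y^2 - 3y + 2 is already monic.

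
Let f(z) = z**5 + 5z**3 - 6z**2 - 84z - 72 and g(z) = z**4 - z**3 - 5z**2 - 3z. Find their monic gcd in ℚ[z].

z**2 - 2z - 3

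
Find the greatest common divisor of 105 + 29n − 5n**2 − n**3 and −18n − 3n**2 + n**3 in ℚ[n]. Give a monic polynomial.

Euclidean algorithm in ℚ[n]:
  −n**3 − 5n**2 + 29n + 105 = (−1)(n**3 − 3n**2 − 18n) + (−8n**2 + 11n + 105)
  n**3 − 3n**2 − 18n = (−(1/8)n + 13/64)(−8n**2 + 11n + 105) + (−(455/64)n − 1365/64)
  −8n**2 + 11n + 105 = ((512/455)n − 64/13)(−(455/64)n − 1365/64) + (0)
Last nonzero remainder: −(455/64)n − 1365/64. Dividing through by −455/64 gives the monic gcd n + 3.

3 + n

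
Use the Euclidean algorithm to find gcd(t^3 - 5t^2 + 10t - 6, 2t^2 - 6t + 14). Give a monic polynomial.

Euclidean algorithm in ℚ[t]:
  t^3 - 5t^2 + 10t - 6 = ((1/2)t - 1)(2t^2 - 6t + 14) + (-3t + 8)
  2t^2 - 6t + 14 = (-(2/3)t + 2/9)(-3t + 8) + (110/9)
  -3t + 8 = (-(27/110)t + 36/55)(110/9) + (0)
The last nonzero remainder is the constant 110/9, so the polynomials are coprime and gcd = 1.

1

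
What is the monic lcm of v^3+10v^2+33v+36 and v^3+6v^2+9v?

By polynomial division,
  v^3+10v^2+33v+36 = (v^3+6v^2+9v) + (4v^2+24v+36)
  v^3+6v^2+9v = ((1/4)v)(4v^2+24v+36) + (0)
Last nonzero remainder: 4v^2+24v+36. Dividing through by 4 gives the monic gcd v^2+6v+9.
Then lcm(f, g) = f·g / gcd(f, g); expanding and making the result monic gives the answer.

v^4+10v^3+33v^2+36v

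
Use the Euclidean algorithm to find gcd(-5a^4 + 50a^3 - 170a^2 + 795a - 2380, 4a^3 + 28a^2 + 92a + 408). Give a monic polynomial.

a^2 + a + 17

Repeated division with remainder:
  -5a^4 + 50a^3 - 170a^2 + 795a - 2380 = (-(5/4)a + 85/4)(4a^3 + 28a^2 + 92a + 408) + (-650a^2 - 650a - 11050)
  4a^3 + 28a^2 + 92a + 408 = (-(2/325)a - 12/325)(-650a^2 - 650a - 11050) + (0)
Last nonzero remainder: -650a^2 - 650a - 11050. Dividing through by -650 gives the monic gcd a^2 + a + 17.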